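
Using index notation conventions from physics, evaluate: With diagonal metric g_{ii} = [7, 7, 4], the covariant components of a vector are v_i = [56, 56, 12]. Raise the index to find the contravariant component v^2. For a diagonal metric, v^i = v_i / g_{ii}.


To raise an index with a diagonal metric: v^i = v_i / g_{ii}.
For index 2: v_2 = 56, g_{22} = 7
v^2 = 56 / 7 = 8

8


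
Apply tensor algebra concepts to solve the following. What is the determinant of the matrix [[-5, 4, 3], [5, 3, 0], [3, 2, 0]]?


Expanding along the first row, det(A) = a11*M_11 - a12*M_12 + a13*M_13, where M_1j is the (1,j) minor.
Minor M_11 = 3*0 - 0*2 = 0
Minor M_12 = 5*0 - 0*3 = 0
Minor M_13 = 5*2 - 3*3 = 1
det = -5*(0) - 4*(0) + 3*(1)
    = 0 - 0 + 3
    = 3

3


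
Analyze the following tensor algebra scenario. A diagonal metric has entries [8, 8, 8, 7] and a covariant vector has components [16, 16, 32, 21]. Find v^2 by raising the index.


To raise an index with a diagonal metric: v^i = v_i / g_{ii}.
For index 2: v_2 = 16, g_{22} = 8
v^2 = 16 / 8 = 2

2


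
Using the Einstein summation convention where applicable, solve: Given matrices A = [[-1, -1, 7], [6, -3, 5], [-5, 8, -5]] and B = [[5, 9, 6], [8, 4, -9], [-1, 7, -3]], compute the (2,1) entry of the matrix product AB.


(AB)_{ij} = sum_k A_{ik} B_{kj}.
For i=2, j=1:
A_{21} * B_{11} = 6 * 5 = 30
A_{22} * B_{21} = -3 * 8 = -24
A_{23} * B_{31} = 5 * -1 = -5
Sum = 30 + -24 + -5 = 1

1


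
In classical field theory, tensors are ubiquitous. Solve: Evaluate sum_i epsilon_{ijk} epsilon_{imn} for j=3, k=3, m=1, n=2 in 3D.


Using the identity: epsilon_{ijk} epsilon_{imn} = delta_{jm} delta_{kn} - delta_{jn} delta_{km}.
delta_{31} = 0
delta_{32} = 0
delta_{32} = 0
delta_{31} = 0
Result = 0 * 0 - 0 * 0 = 0 - 0 = 0

0


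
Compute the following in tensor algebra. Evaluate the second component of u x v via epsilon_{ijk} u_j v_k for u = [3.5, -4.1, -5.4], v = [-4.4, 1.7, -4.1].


(u x v)_2 = sum_{j,k} epsilon_{2jk} u_j v_k. Only permutations of (1,2,3) contribute; the two non-zero terms are:
eps_{213} u_1 v_3 = -1 * 3.5 * -4.1 = 14.35
eps_{231} u_3 v_1 = 1 * -5.4 * -4.4 = 23.76
(u x v)_2 = 38.11

38.11


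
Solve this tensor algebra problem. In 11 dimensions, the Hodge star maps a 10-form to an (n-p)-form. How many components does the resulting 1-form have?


The Hodge dual of a p-form on an n-dimensional manifold is an (n-p)-form.
n = 11, p = 10, so dual degree = 11 - 10 = 1
The number of components is C(n, n-p) = C(11, 1) = 11

11


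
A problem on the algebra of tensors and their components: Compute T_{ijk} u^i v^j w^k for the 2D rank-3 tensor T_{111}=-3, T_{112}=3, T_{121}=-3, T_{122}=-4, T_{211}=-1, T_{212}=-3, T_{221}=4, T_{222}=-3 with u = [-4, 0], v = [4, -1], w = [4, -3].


S = sum over i,j,k of T_{ijk} u_i v_j w_k. Expanding all 8 terms:
T_{111}*u_1*v_1*w_1 = -3*-4*4*4 = 192  (running total: 192)
T_{112}*u_1*v_1*w_2 = 3*-4*4*-3 = 144  (running total: 336)
T_{121}*u_1*v_2*w_1 = -3*-4*-1*4 = -48  (running total: 288)
T_{122}*u_1*v_2*w_2 = -4*-4*-1*-3 = 48  (running total: 336)
T_{211}*u_2*v_1*w_1 = -1*0*4*4 = 0  (running total: 336)
T_{212}*u_2*v_1*w_2 = -3*0*4*-3 = 0  (running total: 336)
T_{221}*u_2*v_2*w_1 = 4*0*-1*4 = 0  (running total: 336)
T_{222}*u_2*v_2*w_2 = -3*0*-1*-3 = 0  (running total: 336)
S = 336

336


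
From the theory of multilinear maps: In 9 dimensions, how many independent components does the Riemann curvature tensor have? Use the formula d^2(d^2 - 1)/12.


The Riemann tensor in d dimensions has d^2(d^2 - 1)/12 independent components.
d = 9, so d^2 = 81
d^2 - 1 = 80
d^2(d^2 - 1) = 81 * 80 = 6480
Divide by 12: 6480 / 12 = 540

540


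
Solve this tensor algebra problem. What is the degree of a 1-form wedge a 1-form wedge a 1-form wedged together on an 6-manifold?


The degree of a wedge product is the sum of the degrees of the individual forms.
Degrees: 1, 1, 1
Total degree = 1 + 1 + 1 = 3

3


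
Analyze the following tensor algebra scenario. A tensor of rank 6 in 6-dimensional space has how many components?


The number of components of a rank-r tensor in d dimensions is d^r.
Here d = 6 and r = 6.
6^6 = 46656

46656


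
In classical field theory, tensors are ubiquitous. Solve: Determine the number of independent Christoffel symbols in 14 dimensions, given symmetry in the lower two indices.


Christoffel symbols Gamma^k_{ij} are symmetric in i,j, so there are d * d(d+1)/2 independent symbols.
d = 14
d(d+1)/2 = 14 * 15 / 2 = 105
Total = 14 * 105 = 1470

1470


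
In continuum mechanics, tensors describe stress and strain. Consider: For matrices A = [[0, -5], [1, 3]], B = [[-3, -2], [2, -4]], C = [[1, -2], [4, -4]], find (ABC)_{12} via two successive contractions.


(ABC)_{12} = sum_m (AB)_{1m} C_{m2}. First compute row 1 of AB.
(AB)_{11} = 0*-3 + -5*2 = -10
(AB)_{12} = 0*-2 + -5*-4 = 20
Now contract with column 2 of C:
(AB)_{11} * C_{12} = -10 * -2 = 20
(AB)_{12} * C_{22} = 20 * -4 = -80
(ABC)_{12} = 20 + -80 = -60

-60


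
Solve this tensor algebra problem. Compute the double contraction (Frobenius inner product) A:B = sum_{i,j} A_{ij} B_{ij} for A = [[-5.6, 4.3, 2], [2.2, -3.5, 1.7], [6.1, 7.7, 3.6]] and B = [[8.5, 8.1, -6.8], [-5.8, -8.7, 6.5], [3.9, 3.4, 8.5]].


A:B = sum over all i,j of A_{ij} * B_{ij}.
Row 1: -5.6*8.5=-47.6, 4.3*8.1=34.83, 2*-6.8=-13.6 => row sum = -26.37
Row 2: 2.2*-5.8=-12.76, -3.5*-8.7=30.45, 1.7*6.5=11.05 => row sum = 28.74
Row 3: 6.1*3.9=23.79, 7.7*3.4=26.18, 3.6*8.5=30.6 => row sum = 80.57
Total = -26.37 + 28.74 + 80.57 = 82.94

82.94


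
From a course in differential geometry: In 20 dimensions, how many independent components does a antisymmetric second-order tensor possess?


A antisymmetric rank-2 tensor in d dimensions has d(d-1)/2 independent components.
d = 20
d(d-1)/2 = 20 * 19 / 2 = 380 / 2 = 190

190


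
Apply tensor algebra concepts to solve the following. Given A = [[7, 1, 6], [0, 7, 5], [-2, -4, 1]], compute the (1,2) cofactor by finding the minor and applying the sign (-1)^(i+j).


To find cofactor C_{12}, delete row 1 and column 2.
The resulting 2x2 submatrix is: [[0, 5], [-2, 1]]
Minor M_{12} = 0*1 - 5*-2
  = 0 - -10 = 10
Sign = (-1)^(1+2) = (-1)^3 = -1
Cofactor C_{12} = -1 * 10 = -10

-10


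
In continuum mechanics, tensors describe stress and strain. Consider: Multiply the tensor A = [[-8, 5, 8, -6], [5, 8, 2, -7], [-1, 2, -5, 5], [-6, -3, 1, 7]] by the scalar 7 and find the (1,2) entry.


Scalar multiplication: (cA)_{ij} = c * A_{ij}.
c = 7
A_{12} = 5
(cA)_{12} = 7 * 5 = 35

35


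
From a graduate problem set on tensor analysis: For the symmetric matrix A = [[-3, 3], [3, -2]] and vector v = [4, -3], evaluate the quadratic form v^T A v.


First compute Av:
(Av)_1 = -3*4 + 3*-3 = -21
(Av)_2 = 3*4 + -2*-3 = 18
Av = [-21, 18]
Then v^T (Av) = 4*-21 + -3*18
= -84 + -54 = -138

-138


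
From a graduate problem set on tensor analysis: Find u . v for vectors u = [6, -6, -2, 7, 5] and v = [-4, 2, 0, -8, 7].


The inner product u . v = sum of u_i * v_i.
Term-by-term: 6 * -4, -6 * 2, -2 * 0, 7 * -8, 5 * 7
Products: -24, -12, 0, -56, 35
Sum = -24 + -12 + 0 + -56 + 35 = -57

-57


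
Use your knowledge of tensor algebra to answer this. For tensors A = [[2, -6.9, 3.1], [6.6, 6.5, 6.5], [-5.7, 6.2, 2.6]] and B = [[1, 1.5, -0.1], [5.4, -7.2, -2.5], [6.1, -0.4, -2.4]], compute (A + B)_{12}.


Tensor addition is component-wise: (A + B)_{ij} = A_{ij} + B_{ij}.
A_{12} = -6.9
B_{12} = 1.5
(A + B)_{12} = -6.9 + 1.5 = -5.4

-5.4


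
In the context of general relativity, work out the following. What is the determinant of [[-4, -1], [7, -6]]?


For a 2x2 matrix [[a, b], [c, d]], det = a*d - b*c.
a = -4, b = -1, c = 7, d = -6
a*d = -4 * -6 = 24
b*c = -1 * 7 = -7
det = 24 - -7 = 31

31


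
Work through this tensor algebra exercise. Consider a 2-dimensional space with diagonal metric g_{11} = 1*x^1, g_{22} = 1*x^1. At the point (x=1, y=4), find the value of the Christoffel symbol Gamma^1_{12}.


For a diagonal metric, Gamma^k_{ij} = (1/2) g^{kk} (dg_{ik}/dx_j + dg_{jk}/dx_i - dg_{ij}/dx_k).
The metric is diagonal, so g_{ab} = 0 for a != b.
At the given point: g_{11} = 1, g_{22} = 1
g^{11} = 1/1
dg_{11}/dx_2 = dg_{11}/dx_2 = 0
dg_{21}/dx_1 = 0 (off-diagonal)
dg_{12}/dx_1 = 0 (off-diagonal)
Numerator = 0 + 0 - 0 = 0
Gamma^1_{12} = 0 / (2 * 1) = 0

0


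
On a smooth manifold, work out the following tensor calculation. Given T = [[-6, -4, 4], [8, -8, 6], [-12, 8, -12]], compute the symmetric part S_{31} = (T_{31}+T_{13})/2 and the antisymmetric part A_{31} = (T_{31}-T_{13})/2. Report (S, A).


T_{31} = -12
T_{13} = 4
S_{31} = (-12 + 4)/2 = -8/2 = -4
A_{31} = (-12 - 4)/2 = -16/2 = -8
Check: S + A = -4 + -8 = -12 = T_{31}.

(-4, -8)


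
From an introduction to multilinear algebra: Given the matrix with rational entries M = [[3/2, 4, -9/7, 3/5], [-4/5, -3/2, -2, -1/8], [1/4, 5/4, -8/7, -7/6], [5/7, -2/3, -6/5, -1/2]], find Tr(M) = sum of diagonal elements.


The trace is the sum of diagonal entries.
Diagonal: M[1,1] = 3/2, M[2,2] = -3/2, M[3,3] = -8/7, M[4,4] = -1/2
Tr(M) = 3/2 + -3/2 + -8/7 + -1/2
Computing step by step:
After adding M[1,1]: 3/2
After adding M[2,2]: 0
After adding M[3,3]: -8/7
After adding M[4,4]: -23/14
Tr(M) = -23/14

-23/14


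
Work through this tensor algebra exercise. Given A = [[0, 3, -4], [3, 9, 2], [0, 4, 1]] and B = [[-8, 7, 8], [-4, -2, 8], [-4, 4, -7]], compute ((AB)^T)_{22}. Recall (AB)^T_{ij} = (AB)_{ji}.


(AB)^T_{ij} = (AB)_{ji} = sum_k A_{jk} B_{ki}.
For i=2, j=2 we need (AB)_{22}:
A_{21} * B_{12} = 3 * 7 = 21
A_{22} * B_{22} = 9 * -2 = -18
A_{23} * B_{32} = 2 * 4 = 8
Sum = 21 + -18 + 8 = 11

11


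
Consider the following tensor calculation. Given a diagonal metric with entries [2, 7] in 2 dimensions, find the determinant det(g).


For a diagonal metric, the determinant is the product of diagonal entries.
Diagonal entries: 2, 7
det(g) = 2 * 7 = 14

14


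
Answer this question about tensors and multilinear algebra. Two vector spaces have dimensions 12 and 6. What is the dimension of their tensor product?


The dimension of a tensor product is the product of dimensions.
dim(V) = 12, dim(W) = 6
dim(V (x) W) = 12 * 6 = 72

72


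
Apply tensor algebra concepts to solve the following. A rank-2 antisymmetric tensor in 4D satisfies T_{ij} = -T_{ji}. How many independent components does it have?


An antisymmetric rank-2 tensor satisfies A_{ij} = -A_{ji}, so diagonal entries are zero.
The independent components are the upper-triangular entries: C(n, 2) = n(n-1)/2.
n = 4
C(4, 2) = 4 * 3 / 2 = 12 / 2 = 6

6


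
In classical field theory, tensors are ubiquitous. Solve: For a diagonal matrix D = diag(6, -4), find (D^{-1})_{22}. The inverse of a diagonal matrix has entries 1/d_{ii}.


For a diagonal matrix, the inverse has entries (D^{-1})_{ii} = 1/d_{ii}.
The diagonal entries are: d_{11} = 6, d_{22} = -4
We need (D^{-1})_{22} = 1/d_{22} = 1/-4 = -1/4

-1/4


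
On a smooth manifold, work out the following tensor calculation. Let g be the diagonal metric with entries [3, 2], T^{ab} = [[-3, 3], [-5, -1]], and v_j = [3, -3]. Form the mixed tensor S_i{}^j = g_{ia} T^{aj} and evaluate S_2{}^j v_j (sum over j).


Step 1: lower the first index. For a diagonal metric, g_{ia} T^{aj} = g_{ii} T^{ij} (no sum on i).
g_{22} = 2
S_2{}^1 = 2 * T^{21} = 2 * -5 = -10
S_2{}^2 = 2 * T^{22} = 2 * -1 = -2
Step 2: contract S_2{}^j with v_j.
S_2{}^1 * v_1 = -10 * 3 = -30
S_2{}^2 * v_2 = -2 * -3 = 6
Result = -30 + 6 = -24

-24


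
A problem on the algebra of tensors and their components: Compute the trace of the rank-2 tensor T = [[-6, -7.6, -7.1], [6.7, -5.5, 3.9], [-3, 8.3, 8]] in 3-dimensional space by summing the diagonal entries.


The contraction (trace) of a rank-2 tensor is the sum of its diagonal elements.
Diagonal entries: A[1,1] = -6, A[2,2] = -5.5, A[3,3] = 8
Tr(A) = -6 + -5.5 + 8 = -3.5

-3.5


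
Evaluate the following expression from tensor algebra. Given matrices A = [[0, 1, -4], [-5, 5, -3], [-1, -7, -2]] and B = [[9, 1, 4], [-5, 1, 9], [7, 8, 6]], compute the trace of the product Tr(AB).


Tr(AB) = sum_i (AB)_{ii} where (AB)_{ii} = sum_k A_{ik} B_{ki}.
(AB)_{11} = 0*9 + 1*-5 + -4*7 = -33
(AB)_{22} = -5*1 + 5*1 + -3*8 = -24
(AB)_{33} = -1*4 + -7*9 + -2*6 = -79
Tr(AB) = -33 + -24 + -79 = -136

-136


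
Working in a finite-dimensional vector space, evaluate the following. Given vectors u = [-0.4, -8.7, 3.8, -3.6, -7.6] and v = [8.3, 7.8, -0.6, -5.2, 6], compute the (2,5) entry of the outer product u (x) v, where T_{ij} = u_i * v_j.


The outer product entry T_{ij} = u_i * v_j.
We need i=2, j=5.
u_2 = -8.7, v_5 = 6
T_{2,5} = -8.7 * 6 = -52.2

-52.2


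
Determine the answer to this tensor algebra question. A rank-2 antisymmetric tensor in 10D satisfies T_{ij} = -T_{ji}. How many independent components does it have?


An antisymmetric rank-2 tensor satisfies A_{ij} = -A_{ji}, so diagonal entries are zero.
The independent components are the upper-triangular entries: C(n, 2) = n(n-1)/2.
n = 10
C(10, 2) = 10 * 9 / 2 = 90 / 2 = 45

45


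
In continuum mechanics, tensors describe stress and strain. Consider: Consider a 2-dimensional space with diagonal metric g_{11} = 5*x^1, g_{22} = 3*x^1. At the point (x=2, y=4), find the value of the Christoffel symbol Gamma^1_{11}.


For a diagonal metric, Gamma^k_{ij} = (1/2) g^{kk} (dg_{ik}/dx_j + dg_{jk}/dx_i - dg_{ij}/dx_k).
The metric is diagonal, so g_{ab} = 0 for a != b.
At the given point: g_{11} = 10, g_{22} = 6
g^{11} = 1/10
dg_{11}/dx_1 = dg_{11}/dx_1 = 5
dg_{11}/dx_1 = dg_{11}/dx_1 = 5
dg_{11}/dx_1 = dg_{11}/dx_1 = 5
Numerator = 5 + 5 - 5 = 5
Gamma^1_{11} = 5 / (2 * 10) = 1/4

1/4


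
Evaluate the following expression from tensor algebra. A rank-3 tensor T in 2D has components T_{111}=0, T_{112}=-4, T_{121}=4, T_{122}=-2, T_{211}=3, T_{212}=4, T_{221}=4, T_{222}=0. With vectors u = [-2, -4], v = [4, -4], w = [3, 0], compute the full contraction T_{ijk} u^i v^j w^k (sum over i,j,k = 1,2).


S = sum over i,j,k of T_{ijk} u_i v_j w_k. Expanding all 8 terms:
T_{111}*u_1*v_1*w_1 = 0*-2*4*3 = 0  (running total: 0)
T_{112}*u_1*v_1*w_2 = -4*-2*4*0 = 0  (running total: 0)
T_{121}*u_1*v_2*w_1 = 4*-2*-4*3 = 96  (running total: 96)
T_{122}*u_1*v_2*w_2 = -2*-2*-4*0 = 0  (running total: 96)
T_{211}*u_2*v_1*w_1 = 3*-4*4*3 = -144  (running total: -48)
T_{212}*u_2*v_1*w_2 = 4*-4*4*0 = 0  (running total: -48)
T_{221}*u_2*v_2*w_1 = 4*-4*-4*3 = 192  (running total: 144)
T_{222}*u_2*v_2*w_2 = 0*-4*-4*0 = 0  (running total: 144)
S = 144

144


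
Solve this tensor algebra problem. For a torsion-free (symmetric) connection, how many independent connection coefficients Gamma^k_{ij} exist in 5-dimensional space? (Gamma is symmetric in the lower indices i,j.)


Christoffel symbols Gamma^k_{ij} are symmetric in i,j, so there are d * d(d+1)/2 independent symbols.
d = 5
d(d+1)/2 = 5 * 6 / 2 = 15
Total = 5 * 15 = 75

75


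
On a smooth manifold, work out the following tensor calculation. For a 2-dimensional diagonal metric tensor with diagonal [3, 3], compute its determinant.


For a diagonal metric, the determinant is the product of diagonal entries.
Diagonal entries: 3, 3
det(g) = 3 * 3 = 9

9


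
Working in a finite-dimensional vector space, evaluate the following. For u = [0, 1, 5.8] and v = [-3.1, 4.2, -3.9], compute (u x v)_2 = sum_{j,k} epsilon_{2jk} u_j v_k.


(u x v)_2 = sum_{j,k} epsilon_{2jk} u_j v_k. Only permutations of (1,2,3) contribute; the two non-zero terms are:
eps_{213} u_1 v_3 = -1 * 0 * -3.9 = 0
eps_{231} u_3 v_1 = 1 * 5.8 * -3.1 = -17.98
(u x v)_2 = -17.98

-17.98


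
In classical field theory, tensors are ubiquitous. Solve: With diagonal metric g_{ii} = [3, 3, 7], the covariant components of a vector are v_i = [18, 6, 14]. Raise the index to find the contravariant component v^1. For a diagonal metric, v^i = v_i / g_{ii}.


To raise an index with a diagonal metric: v^i = v_i / g_{ii}.
For index 1: v_1 = 18, g_{11} = 3
v^1 = 18 / 3 = 6

6


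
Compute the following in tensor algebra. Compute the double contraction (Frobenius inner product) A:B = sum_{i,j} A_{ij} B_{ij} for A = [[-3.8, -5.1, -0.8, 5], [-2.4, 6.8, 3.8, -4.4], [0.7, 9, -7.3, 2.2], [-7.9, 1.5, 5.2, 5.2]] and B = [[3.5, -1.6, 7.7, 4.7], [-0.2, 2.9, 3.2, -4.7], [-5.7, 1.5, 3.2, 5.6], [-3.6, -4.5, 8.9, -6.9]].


A:B = sum over all i,j of A_{ij} * B_{ij}.
Row 1: -3.8*3.5=-13.3, -5.1*-1.6=8.16, -0.8*7.7=-6.16, 5*4.7=23.5 => row sum = 12.2
Row 2: -2.4*-0.2=0.48, 6.8*2.9=19.72, 3.8*3.2=12.16, -4.4*-4.7=20.68 => row sum = 53.04
Row 3: 0.7*-5.7=-3.99, 9*1.5=13.5, -7.3*3.2=-23.36, 2.2*5.6=12.32 => row sum = -1.53
Row 4: -7.9*-3.6=28.44, 1.5*-4.5=-6.75, 5.2*8.9=46.28, 5.2*-6.9=-35.88 => row sum = 32.09
Total = 12.2 + 53.04 + -1.53 + 32.09 = 95.8

95.8


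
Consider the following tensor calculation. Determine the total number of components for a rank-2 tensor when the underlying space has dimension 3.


The number of components of a rank-r tensor in d dimensions is d^r.
Here d = 3 and r = 2.
3^2 = 9

9


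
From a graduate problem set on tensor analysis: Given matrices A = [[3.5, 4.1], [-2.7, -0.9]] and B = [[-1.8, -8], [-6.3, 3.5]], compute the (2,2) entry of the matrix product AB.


(AB)_{ij} = sum_k A_{ik} B_{kj}.
For i=2, j=2:
A_{21} * B_{12} = -2.7 * -8 = 21.6
A_{22} * B_{22} = -0.9 * 3.5 = -3.15
Sum = 21.6 + -3.15 = 18.45

18.45


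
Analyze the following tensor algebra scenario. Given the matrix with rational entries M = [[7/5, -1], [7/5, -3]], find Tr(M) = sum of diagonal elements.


The trace is the sum of diagonal entries.
Diagonal: M[1,1] = 7/5, M[2,2] = -3
Tr(M) = 7/5 + -3
Computing step by step:
After adding M[1,1]: 7/5
After adding M[2,2]: -8/5
Tr(M) = -8/5

-8/5


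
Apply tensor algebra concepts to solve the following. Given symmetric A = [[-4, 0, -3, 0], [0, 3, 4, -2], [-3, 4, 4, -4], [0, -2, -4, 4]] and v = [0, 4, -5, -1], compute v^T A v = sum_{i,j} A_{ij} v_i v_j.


First compute Av:
(Av)_1 = -4*0 + 0*4 + -3*-5 + 0*-1 = 15
(Av)_2 = 0*0 + 3*4 + 4*-5 + -2*-1 = -6
(Av)_3 = -3*0 + 4*4 + 4*-5 + -4*-1 = 0
(Av)_4 = 0*0 + -2*4 + -4*-5 + 4*-1 = 8
Av = [15, -6, 0, 8]
Then v^T (Av) = 0*15 + 4*-6 + -5*0 + -1*8
= 0 + -24 + 0 + -8 = -32

-32


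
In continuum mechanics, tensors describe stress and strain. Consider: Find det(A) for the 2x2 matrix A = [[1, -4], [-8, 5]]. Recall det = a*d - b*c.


For a 2x2 matrix [[a, b], [c, d]], det = a*d - b*c.
a = 1, b = -4, c = -8, d = 5
a*d = 1 * 5 = 5
b*c = -4 * -8 = 32
det = 5 - 32 = -27

-27


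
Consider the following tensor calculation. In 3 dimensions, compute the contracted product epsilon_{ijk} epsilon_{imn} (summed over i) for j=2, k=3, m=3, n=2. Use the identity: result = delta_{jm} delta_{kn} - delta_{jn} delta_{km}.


Using the identity: epsilon_{ijk} epsilon_{imn} = delta_{jm} delta_{kn} - delta_{jn} delta_{km}.
delta_{23} = 0
delta_{32} = 0
delta_{22} = 1
delta_{33} = 1
Result = 0 * 0 - 1 * 1 = 0 - 1 = -1

-1


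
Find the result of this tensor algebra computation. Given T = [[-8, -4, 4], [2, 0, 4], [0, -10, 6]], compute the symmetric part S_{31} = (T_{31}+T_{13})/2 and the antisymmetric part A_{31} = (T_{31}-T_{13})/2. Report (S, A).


T_{31} = 0
T_{13} = 4
S_{31} = (0 + 4)/2 = 4/2 = 2
A_{31} = (0 - 4)/2 = -4/2 = -2
Check: S + A = 2 + -2 = 0 = T_{31}.

(2, -2)


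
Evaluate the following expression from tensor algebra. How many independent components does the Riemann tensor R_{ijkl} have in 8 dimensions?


The Riemann tensor in d dimensions has d^2(d^2 - 1)/12 independent components.
d = 8, so d^2 = 64
d^2 - 1 = 63
d^2(d^2 - 1) = 64 * 63 = 4032
Divide by 12: 4032 / 12 = 336

336


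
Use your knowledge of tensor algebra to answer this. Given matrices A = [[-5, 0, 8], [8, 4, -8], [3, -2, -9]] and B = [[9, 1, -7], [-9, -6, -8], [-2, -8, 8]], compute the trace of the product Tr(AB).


Tr(AB) = sum_i (AB)_{ii} where (AB)_{ii} = sum_k A_{ik} B_{ki}.
(AB)_{11} = -5*9 + 0*-9 + 8*-2 = -61
(AB)_{22} = 8*1 + 4*-6 + -8*-8 = 48
(AB)_{33} = 3*-7 + -2*-8 + -9*8 = -77
Tr(AB) = -61 + 48 + -77 = -90

-90


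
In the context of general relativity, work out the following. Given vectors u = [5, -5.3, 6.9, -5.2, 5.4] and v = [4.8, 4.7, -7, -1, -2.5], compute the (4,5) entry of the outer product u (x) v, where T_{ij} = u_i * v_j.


The outer product entry T_{ij} = u_i * v_j.
We need i=4, j=5.
u_4 = -5.2, v_5 = -2.5
T_{4,5} = -5.2 * -2.5 = 13

13


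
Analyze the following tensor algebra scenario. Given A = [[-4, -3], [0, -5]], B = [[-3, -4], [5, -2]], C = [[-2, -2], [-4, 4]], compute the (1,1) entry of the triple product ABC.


(ABC)_{11} = sum_m (AB)_{1m} C_{m1}. First compute row 1 of AB.
(AB)_{11} = -4*-3 + -3*5 = -3
(AB)_{12} = -4*-4 + -3*-2 = 22
Now contract with column 1 of C:
(AB)_{11} * C_{11} = -3 * -2 = 6
(AB)_{12} * C_{21} = 22 * -4 = -88
(ABC)_{11} = 6 + -88 = -82

-82


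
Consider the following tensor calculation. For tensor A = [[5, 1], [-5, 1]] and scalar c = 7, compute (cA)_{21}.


Scalar multiplication: (cA)_{ij} = c * A_{ij}.
c = 7
A_{21} = -5
(cA)_{21} = 7 * -5 = -35

-35


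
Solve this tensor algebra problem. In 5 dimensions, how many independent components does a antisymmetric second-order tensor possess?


A antisymmetric rank-2 tensor in d dimensions has d(d-1)/2 independent components.
d = 5
d(d-1)/2 = 5 * 4 / 2 = 20 / 2 = 10

10


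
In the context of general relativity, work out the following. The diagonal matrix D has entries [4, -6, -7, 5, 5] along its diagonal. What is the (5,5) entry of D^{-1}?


For a diagonal matrix, the inverse has entries (D^{-1})_{ii} = 1/d_{ii}.
The diagonal entries are: d_{11} = 4, d_{22} = -6, d_{33} = -7, d_{44} = 5, d_{55} = 5
We need (D^{-1})_{55} = 1/d_{55} = 1/5 = 1/5

1/5


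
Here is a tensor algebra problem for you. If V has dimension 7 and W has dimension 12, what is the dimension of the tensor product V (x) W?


The dimension of a tensor product is the product of dimensions.
dim(V) = 7, dim(W) = 12
dim(V (x) W) = 7 * 12 = 84

84


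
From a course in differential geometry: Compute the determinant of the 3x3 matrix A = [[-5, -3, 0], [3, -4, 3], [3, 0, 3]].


Expanding along the first row, det(A) = a11*M_11 - a12*M_12 + a13*M_13, where M_1j is the (1,j) minor.
Minor M_11 = -4*3 - 3*0 = -12
Minor M_12 = 3*3 - 3*3 = 0
Minor M_13 = 3*0 - -4*3 = 12
det = -5*(-12) - -3*(0) + 0*(12)
    = 60 - 0 + 0
    = 60

60


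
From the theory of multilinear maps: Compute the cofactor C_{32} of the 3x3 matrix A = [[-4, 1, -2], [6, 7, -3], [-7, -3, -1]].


To find cofactor C_{32}, delete row 3 and column 2.
The resulting 2x2 submatrix is: [[-4, -2], [6, -3]]
Minor M_{32} = -4*-3 - -2*6
  = 12 - -12 = 24
Sign = (-1)^(3+2) = (-1)^5 = -1
Cofactor C_{32} = -1 * 24 = -24

-24


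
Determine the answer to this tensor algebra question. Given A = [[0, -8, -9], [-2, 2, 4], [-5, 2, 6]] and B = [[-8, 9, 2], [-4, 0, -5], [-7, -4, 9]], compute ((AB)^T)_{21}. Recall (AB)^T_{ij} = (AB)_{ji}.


(AB)^T_{ij} = (AB)_{ji} = sum_k A_{jk} B_{ki}.
For i=2, j=1 we need (AB)_{12}:
A_{11} * B_{12} = 0 * 9 = 0
A_{12} * B_{22} = -8 * 0 = 0
A_{13} * B_{32} = -9 * -4 = 36
Sum = 0 + 0 + 36 = 36

36


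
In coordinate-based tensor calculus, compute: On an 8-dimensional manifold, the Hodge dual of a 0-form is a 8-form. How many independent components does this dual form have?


The Hodge dual of a p-form on an n-dimensional manifold is an (n-p)-form.
n = 8, p = 0, so dual degree = 8 - 0 = 8
The number of components is C(n, n-p) = C(8, 8) = 1

1


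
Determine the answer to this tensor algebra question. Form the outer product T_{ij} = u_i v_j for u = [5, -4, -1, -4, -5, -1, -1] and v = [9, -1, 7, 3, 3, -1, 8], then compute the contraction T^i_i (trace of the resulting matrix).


The outer product gives T_{ij} = u_i v_j.
The trace (contraction) is Tr(T) = sum_i T_{ii} = sum_i u_i v_i.
Diagonal entries:
T_{11} = u_1 * v_1 = 5 * 9 = 45
T_{22} = u_2 * v_2 = -4 * -1 = 4
T_{33} = u_3 * v_3 = -1 * 7 = -7
T_{44} = u_4 * v_4 = -4 * 3 = -12
T_{55} = u_5 * v_5 = -5 * 3 = -15
T_{66} = u_6 * v_6 = -1 * -1 = 1
T_{77} = u_7 * v_7 = -1 * 8 = -8
Tr(T) = 45 + 4 + -7 + -12 + -15 + 1 + -8 = 8

8


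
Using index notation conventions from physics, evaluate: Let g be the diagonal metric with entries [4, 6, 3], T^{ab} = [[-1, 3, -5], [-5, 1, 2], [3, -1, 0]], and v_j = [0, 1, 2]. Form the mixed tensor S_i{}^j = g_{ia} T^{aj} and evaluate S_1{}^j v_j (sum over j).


Step 1: lower the first index. For a diagonal metric, g_{ia} T^{aj} = g_{ii} T^{ij} (no sum on i).
g_{11} = 4
S_1{}^1 = 4 * T^{11} = 4 * -1 = -4
S_1{}^2 = 4 * T^{12} = 4 * 3 = 12
S_1{}^3 = 4 * T^{13} = 4 * -5 = -20
Step 2: contract S_1{}^j with v_j.
S_1{}^1 * v_1 = -4 * 0 = 0
S_1{}^2 * v_2 = 12 * 1 = 12
S_1{}^3 * v_3 = -20 * 2 = -40
Result = 0 + 12 + -40 = -28

-28


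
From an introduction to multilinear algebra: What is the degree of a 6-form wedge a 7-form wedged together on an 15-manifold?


The degree of a wedge product is the sum of the degrees of the individual forms.
Degrees: 6, 7
Total degree = 6 + 7 = 13

13


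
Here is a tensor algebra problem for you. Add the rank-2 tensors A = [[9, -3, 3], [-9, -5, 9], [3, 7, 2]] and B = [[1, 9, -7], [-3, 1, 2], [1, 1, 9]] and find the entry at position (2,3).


Tensor addition is component-wise: (A + B)_{ij} = A_{ij} + B_{ij}.
A_{23} = 9
B_{23} = 2
(A + B)_{23} = 9 + 2 = 11

11


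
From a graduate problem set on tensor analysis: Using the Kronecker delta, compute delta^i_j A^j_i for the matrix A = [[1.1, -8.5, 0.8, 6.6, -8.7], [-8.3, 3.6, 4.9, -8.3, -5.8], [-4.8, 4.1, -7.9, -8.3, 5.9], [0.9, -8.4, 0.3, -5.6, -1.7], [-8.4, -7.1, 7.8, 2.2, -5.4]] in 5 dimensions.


The contraction (trace) of a rank-2 tensor is the sum of its diagonal elements.
Diagonal entries: A[1,1] = 1.1, A[2,2] = 3.6, A[3,3] = -7.9, A[4,4] = -5.6, A[5,5] = -5.4
Tr(A) = 1.1 + 3.6 + -7.9 + -5.6 + -5.4 = -14.2

-14.2


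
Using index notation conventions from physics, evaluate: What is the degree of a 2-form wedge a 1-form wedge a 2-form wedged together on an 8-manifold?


The degree of a wedge product is the sum of the degrees of the individual forms.
Degrees: 2, 1, 2
Total degree = 2 + 1 + 2 = 5

5


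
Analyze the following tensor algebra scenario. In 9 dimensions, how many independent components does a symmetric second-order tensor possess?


A symmetric rank-2 tensor in d dimensions has d(d+1)/2 independent components.
d = 9
d(d+1)/2 = 9 * 10 / 2 = 90 / 2 = 45

45


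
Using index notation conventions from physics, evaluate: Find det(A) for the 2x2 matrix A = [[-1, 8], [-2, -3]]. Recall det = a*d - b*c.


For a 2x2 matrix [[a, b], [c, d]], det = a*d - b*c.
a = -1, b = 8, c = -2, d = -3
a*d = -1 * -3 = 3
b*c = 8 * -2 = -16
det = 3 - -16 = 19

19


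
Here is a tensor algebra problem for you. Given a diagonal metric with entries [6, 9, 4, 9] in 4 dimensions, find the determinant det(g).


For a diagonal metric, the determinant is the product of diagonal entries.
Diagonal entries: 6, 9, 4, 9
det(g) = 6 * 9 * 4 * 9 = 1944

1944


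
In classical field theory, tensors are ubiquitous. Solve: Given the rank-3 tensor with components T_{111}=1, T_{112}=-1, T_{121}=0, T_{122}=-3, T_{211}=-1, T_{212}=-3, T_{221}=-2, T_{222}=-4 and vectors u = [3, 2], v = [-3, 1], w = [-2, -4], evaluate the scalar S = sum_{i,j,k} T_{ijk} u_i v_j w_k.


S = sum over i,j,k of T_{ijk} u_i v_j w_k. Expanding all 8 terms:
T_{111}*u_1*v_1*w_1 = 1*3*-3*-2 = 18  (running total: 18)
T_{112}*u_1*v_1*w_2 = -1*3*-3*-4 = -36  (running total: -18)
T_{121}*u_1*v_2*w_1 = 0*3*1*-2 = 0  (running total: -18)
T_{122}*u_1*v_2*w_2 = -3*3*1*-4 = 36  (running total: 18)
T_{211}*u_2*v_1*w_1 = -1*2*-3*-2 = -12  (running total: 6)
T_{212}*u_2*v_1*w_2 = -3*2*-3*-4 = -72  (running total: -66)
T_{221}*u_2*v_2*w_1 = -2*2*1*-2 = 8  (running total: -58)
T_{222}*u_2*v_2*w_2 = -4*2*1*-4 = 32  (running total: -26)
S = -26

-26


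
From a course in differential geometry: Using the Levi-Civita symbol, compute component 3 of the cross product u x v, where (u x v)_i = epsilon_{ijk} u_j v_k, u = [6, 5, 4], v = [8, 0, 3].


(u x v)_3 = sum_{j,k} epsilon_{3jk} u_j v_k. Only permutations of (1,2,3) contribute; the two non-zero terms are:
eps_{312} u_1 v_2 = 1 * 6 * 0 = 0
eps_{321} u_2 v_1 = -1 * 5 * 8 = -40
(u x v)_3 = -40

-40


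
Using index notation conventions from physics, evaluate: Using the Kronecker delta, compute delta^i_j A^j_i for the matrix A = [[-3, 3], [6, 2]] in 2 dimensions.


The contraction (trace) of a rank-2 tensor is the sum of its diagonal elements.
Diagonal entries: A[1,1] = -3, A[2,2] = 2
Tr(A) = -3 + 2 = -1

-1


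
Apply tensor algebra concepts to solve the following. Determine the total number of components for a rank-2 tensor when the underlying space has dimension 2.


The number of components of a rank-r tensor in d dimensions is d^r.
Here d = 2 and r = 2.
2^2 = 4

4


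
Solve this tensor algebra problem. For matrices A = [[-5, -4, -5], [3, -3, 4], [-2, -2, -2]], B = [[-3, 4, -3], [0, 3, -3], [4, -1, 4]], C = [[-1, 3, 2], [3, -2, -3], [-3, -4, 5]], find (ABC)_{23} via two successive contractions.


(ABC)_{23} = sum_m (AB)_{2m} C_{m3}. First compute row 2 of AB.
(AB)_{21} = 3*-3 + -3*0 + 4*4 = 7
(AB)_{22} = 3*4 + -3*3 + 4*-1 = -1
(AB)_{23} = 3*-3 + -3*-3 + 4*4 = 16
Now contract with column 3 of C:
(AB)_{21} * C_{13} = 7 * 2 = 14
(AB)_{22} * C_{23} = -1 * -3 = 3
(AB)_{23} * C_{33} = 16 * 5 = 80
(ABC)_{23} = 14 + 3 + 80 = 97

97


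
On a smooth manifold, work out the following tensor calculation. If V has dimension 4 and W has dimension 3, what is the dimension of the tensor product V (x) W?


The dimension of a tensor product is the product of dimensions.
dim(V) = 4, dim(W) = 3
dim(V (x) W) = 4 * 3 = 12

12


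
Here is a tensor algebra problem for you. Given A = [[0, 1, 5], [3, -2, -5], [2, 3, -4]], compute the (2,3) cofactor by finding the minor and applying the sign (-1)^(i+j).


To find cofactor C_{23}, delete row 2 and column 3.
The resulting 2x2 submatrix is: [[0, 1], [2, 3]]
Minor M_{23} = 0*3 - 1*2
  = 0 - 2 = -2
Sign = (-1)^(2+3) = (-1)^5 = -1
Cofactor C_{23} = -1 * -2 = 2

2


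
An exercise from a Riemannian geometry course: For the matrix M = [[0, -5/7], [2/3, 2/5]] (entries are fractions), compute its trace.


The trace is the sum of diagonal entries.
Diagonal: M[1,1] = 0, M[2,2] = 2/5
Tr(M) = 0 + 2/5
Computing step by step:
After adding M[1,1]: 0
After adding M[2,2]: 2/5
Tr(M) = 2/5

2/5


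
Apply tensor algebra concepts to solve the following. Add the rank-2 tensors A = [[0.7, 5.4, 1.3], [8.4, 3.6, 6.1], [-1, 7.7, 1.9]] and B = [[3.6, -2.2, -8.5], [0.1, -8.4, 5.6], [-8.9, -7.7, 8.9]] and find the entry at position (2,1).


Tensor addition is component-wise: (A + B)_{ij} = A_{ij} + B_{ij}.
A_{21} = 8.4
B_{21} = 0.1
(A + B)_{21} = 8.4 + 0.1 = 8.5

8.5


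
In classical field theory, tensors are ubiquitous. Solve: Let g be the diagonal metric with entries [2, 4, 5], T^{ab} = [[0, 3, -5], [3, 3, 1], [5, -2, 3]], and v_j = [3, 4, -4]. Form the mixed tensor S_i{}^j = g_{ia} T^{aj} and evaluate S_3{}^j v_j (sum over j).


Step 1: lower the first index. For a diagonal metric, g_{ia} T^{aj} = g_{ii} T^{ij} (no sum on i).
g_{33} = 5
S_3{}^1 = 5 * T^{31} = 5 * 5 = 25
S_3{}^2 = 5 * T^{32} = 5 * -2 = -10
S_3{}^3 = 5 * T^{33} = 5 * 3 = 15
Step 2: contract S_3{}^j with v_j.
S_3{}^1 * v_1 = 25 * 3 = 75
S_3{}^2 * v_2 = -10 * 4 = -40
S_3{}^3 * v_3 = 15 * -4 = -60
Result = 75 + -40 + -60 = -25

-25


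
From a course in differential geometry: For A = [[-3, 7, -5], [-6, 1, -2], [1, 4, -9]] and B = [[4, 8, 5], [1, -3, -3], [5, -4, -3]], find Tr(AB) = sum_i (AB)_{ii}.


Tr(AB) = sum_i (AB)_{ii} where (AB)_{ii} = sum_k A_{ik} B_{ki}.
(AB)_{11} = -3*4 + 7*1 + -5*5 = -30
(AB)_{22} = -6*8 + 1*-3 + -2*-4 = -43
(AB)_{33} = 1*5 + 4*-3 + -9*-3 = 20
Tr(AB) = -30 + -43 + 20 = -53

-53


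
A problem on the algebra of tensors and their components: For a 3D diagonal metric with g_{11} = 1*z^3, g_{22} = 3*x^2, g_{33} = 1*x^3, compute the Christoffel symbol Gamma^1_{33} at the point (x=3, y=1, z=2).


For a diagonal metric, Gamma^k_{ij} = (1/2) g^{kk} (dg_{ik}/dx_j + dg_{jk}/dx_i - dg_{ij}/dx_k).
The metric is diagonal, so g_{ab} = 0 for a != b.
At the given point: g_{11} = 8, g_{22} = 27, g_{33} = 27
g^{11} = 1/8
dg_{31}/dx_3 = 0 (off-diagonal)
dg_{31}/dx_3 = 0 (off-diagonal)
dg_{33}/dx_1 = dg_{33}/dx_1 = 27
Numerator = 0 + 0 - 27 = -27
Gamma^1_{33} = -27 / (2 * 8) = -27/16

-27/16


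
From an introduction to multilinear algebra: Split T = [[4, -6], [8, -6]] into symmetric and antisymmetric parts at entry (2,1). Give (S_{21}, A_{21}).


T_{21} = 8
T_{12} = -6
S_{21} = (8 + -6)/2 = 2/2 = 1
A_{21} = (8 - -6)/2 = 14/2 = 7
Check: S + A = 1 + 7 = 8 = T_{21}.

(1, 7)


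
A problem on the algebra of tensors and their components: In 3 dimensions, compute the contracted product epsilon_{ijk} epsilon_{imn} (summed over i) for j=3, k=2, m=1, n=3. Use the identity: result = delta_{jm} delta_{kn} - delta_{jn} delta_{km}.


Using the identity: epsilon_{ijk} epsilon_{imn} = delta_{jm} delta_{kn} - delta_{jn} delta_{km}.
delta_{31} = 0
delta_{23} = 0
delta_{33} = 1
delta_{21} = 0
Result = 0 * 0 - 1 * 0 = 0 - 0 = 0

0


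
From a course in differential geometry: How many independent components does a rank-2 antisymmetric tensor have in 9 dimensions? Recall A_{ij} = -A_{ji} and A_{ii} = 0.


An antisymmetric rank-2 tensor satisfies A_{ij} = -A_{ji}, so diagonal entries are zero.
The independent components are the upper-triangular entries: C(n, 2) = n(n-1)/2.
n = 9
C(9, 2) = 9 * 8 / 2 = 72 / 2 = 36

36


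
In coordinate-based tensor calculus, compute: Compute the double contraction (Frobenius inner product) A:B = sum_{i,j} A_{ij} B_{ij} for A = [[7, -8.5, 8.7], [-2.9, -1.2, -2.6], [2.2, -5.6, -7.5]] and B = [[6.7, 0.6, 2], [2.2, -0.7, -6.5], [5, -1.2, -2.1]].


A:B = sum over all i,j of A_{ij} * B_{ij}.
Row 1: 7*6.7=46.9, -8.5*0.6=-5.1, 8.7*2=17.4 => row sum = 59.2
Row 2: -2.9*2.2=-6.38, -1.2*-0.7=0.84, -2.6*-6.5=16.9 => row sum = 11.36
Row 3: 2.2*5=11, -5.6*-1.2=6.72, -7.5*-2.1=15.75 => row sum = 33.47
Total = 59.2 + 11.36 + 33.47 = 104.03

104.03


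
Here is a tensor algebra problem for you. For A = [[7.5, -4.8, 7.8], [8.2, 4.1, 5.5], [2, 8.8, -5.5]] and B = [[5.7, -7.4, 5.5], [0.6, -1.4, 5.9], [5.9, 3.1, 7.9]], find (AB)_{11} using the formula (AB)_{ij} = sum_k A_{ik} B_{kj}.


(AB)_{ij} = sum_k A_{ik} B_{kj}.
For i=1, j=1:
A_{11} * B_{11} = 7.5 * 5.7 = 42.75
A_{12} * B_{21} = -4.8 * 0.6 = -2.88
A_{13} * B_{31} = 7.8 * 5.9 = 46.02
Sum = 42.75 + -2.88 + 46.02 = 85.89

85.89


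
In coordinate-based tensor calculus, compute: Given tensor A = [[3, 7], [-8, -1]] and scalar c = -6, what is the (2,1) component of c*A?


Scalar multiplication: (cA)_{ij} = c * A_{ij}.
c = -6
A_{21} = -8
(cA)_{21} = -6 * -8 = 48

48


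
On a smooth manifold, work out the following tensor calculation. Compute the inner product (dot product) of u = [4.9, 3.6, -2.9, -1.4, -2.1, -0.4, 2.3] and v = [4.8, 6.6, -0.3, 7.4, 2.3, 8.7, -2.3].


The inner product u . v = sum of u_i * v_i.
Term-by-term: 4.9 * 4.8, 3.6 * 6.6, -2.9 * -0.3, -1.4 * 7.4, -2.1 * 2.3, -0.4 * 8.7, 2.3 * -2.3
Products: 23.52, 23.76, 0.87, -10.36, -4.83, -3.48, -5.29
Sum = 23.52 + 23.76 + 0.87 + -10.36 + -4.83 + -3.48 + -5.29 = 24.19

24.19


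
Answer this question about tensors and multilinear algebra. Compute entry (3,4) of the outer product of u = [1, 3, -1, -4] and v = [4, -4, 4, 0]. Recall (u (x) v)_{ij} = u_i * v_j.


The outer product entry T_{ij} = u_i * v_j.
We need i=3, j=4.
u_3 = -1, v_4 = 0
T_{3,4} = -1 * 0 = 0

0


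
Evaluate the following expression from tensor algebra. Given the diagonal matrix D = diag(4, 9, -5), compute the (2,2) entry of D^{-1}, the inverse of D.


For a diagonal matrix, the inverse has entries (D^{-1})_{ii} = 1/d_{ii}.
The diagonal entries are: d_{11} = 4, d_{22} = 9, d_{33} = -5
We need (D^{-1})_{22} = 1/d_{22} = 1/9 = 1/9

1/9


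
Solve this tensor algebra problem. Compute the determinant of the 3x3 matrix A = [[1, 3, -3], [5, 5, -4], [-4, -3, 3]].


Expanding along the first row, det(A) = a11*M_11 - a12*M_12 + a13*M_13, where M_1j is the (1,j) minor.
Minor M_11 = 5*3 - -4*-3 = 3
Minor M_12 = 5*3 - -4*-4 = -1
Minor M_13 = 5*-3 - 5*-4 = 5
det = 1*(3) - 3*(-1) + -3*(5)
    = 3 - -3 + -15
    = -9

-9


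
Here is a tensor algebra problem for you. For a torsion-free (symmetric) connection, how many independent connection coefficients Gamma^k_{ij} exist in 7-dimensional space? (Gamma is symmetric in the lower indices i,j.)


Christoffel symbols Gamma^k_{ij} are symmetric in i,j, so there are d * d(d+1)/2 independent symbols.
d = 7
d(d+1)/2 = 7 * 8 / 2 = 28
Total = 7 * 28 = 196

196


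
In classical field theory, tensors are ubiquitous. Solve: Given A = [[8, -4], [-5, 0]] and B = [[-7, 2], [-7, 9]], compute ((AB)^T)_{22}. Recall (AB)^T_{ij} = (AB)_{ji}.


(AB)^T_{ij} = (AB)_{ji} = sum_k A_{jk} B_{ki}.
For i=2, j=2 we need (AB)_{22}:
A_{21} * B_{12} = -5 * 2 = -10
A_{22} * B_{22} = 0 * 9 = 0
Sum = -10 + 0 = -10

-10


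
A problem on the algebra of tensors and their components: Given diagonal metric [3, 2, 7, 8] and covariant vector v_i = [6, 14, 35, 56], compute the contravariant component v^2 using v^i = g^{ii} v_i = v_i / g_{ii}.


To raise an index with a diagonal metric: v^i = v_i / g_{ii}.
For index 2: v_2 = 14, g_{22} = 2
v^2 = 14 / 2 = 7

7


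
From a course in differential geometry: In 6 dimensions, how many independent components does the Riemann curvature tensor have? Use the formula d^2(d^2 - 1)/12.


The Riemann tensor in d dimensions has d^2(d^2 - 1)/12 independent components.
d = 6, so d^2 = 36
d^2 - 1 = 35
d^2(d^2 - 1) = 36 * 35 = 1260
Divide by 12: 1260 / 12 = 105

105


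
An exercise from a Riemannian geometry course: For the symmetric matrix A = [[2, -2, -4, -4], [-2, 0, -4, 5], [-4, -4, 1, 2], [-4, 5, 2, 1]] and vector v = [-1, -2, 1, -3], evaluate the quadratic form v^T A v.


First compute Av:
(Av)_1 = 2*-1 + -2*-2 + -4*1 + -4*-3 = 10
(Av)_2 = -2*-1 + 0*-2 + -4*1 + 5*-3 = -17
(Av)_3 = -4*-1 + -4*-2 + 1*1 + 2*-3 = 7
(Av)_4 = -4*-1 + 5*-2 + 2*1 + 1*-3 = -7
Av = [10, -17, 7, -7]
Then v^T (Av) = -1*10 + -2*-17 + 1*7 + -3*-7
= -10 + 34 + 7 + 21 = 52

52


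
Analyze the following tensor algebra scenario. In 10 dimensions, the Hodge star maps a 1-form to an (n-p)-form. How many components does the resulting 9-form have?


The Hodge dual of a p-form on an n-dimensional manifold is an (n-p)-form.
n = 10, p = 1, so dual degree = 10 - 1 = 9
The number of components is C(n, n-p) = C(10, 9) = 10

10


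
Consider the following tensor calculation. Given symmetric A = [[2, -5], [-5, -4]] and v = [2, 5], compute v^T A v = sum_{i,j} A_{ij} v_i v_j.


First compute Av:
(Av)_1 = 2*2 + -5*5 = -21
(Av)_2 = -5*2 + -4*5 = -30
Av = [-21, -30]
Then v^T (Av) = 2*-21 + 5*-30
= -42 + -150 = -192

-192


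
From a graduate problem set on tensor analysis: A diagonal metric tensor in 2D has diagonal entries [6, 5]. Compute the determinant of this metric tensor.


For a diagonal metric, the determinant is the product of diagonal entries.
Diagonal entries: 6, 5
det(g) = 6 * 5 = 30

30


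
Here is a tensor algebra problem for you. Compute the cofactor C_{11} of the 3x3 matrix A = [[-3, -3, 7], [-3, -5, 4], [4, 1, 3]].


To find cofactor C_{11}, delete row 1 and column 1.
The resulting 2x2 submatrix is: [[-5, 4], [1, 3]]
Minor M_{11} = -5*3 - 4*1
  = -15 - 4 = -19
Sign = (-1)^(1+1) = (-1)^2 = 1
Cofactor C_{11} = 1 * -19 = -19

-19


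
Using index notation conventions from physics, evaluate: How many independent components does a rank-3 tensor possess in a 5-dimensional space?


The number of components of a rank-r tensor in d dimensions is d^r.
Here d = 5 and r = 3.
5^3 = 125

125


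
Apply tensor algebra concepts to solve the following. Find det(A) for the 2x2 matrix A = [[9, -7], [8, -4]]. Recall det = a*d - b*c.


For a 2x2 matrix [[a, b], [c, d]], det = a*d - b*c.
a = 9, b = -7, c = 8, d = -4
a*d = 9 * -4 = -36
b*c = -7 * 8 = -56
det = -36 - -56 = 20

20
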